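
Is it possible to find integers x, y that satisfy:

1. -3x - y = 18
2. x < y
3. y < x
No

A contradictory subset is {x < y, y < x}. No integer assignment can satisfy these jointly:

  - x < y: bounds one variable relative to another variable
  - y < x: bounds one variable relative to another variable

Direct contradiction: y > x and x > y cannot both hold.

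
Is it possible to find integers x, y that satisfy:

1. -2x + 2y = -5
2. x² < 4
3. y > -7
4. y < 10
No

Even the single constraint (-2x + 2y = -5) is infeasible over the integers.

  - -2x + 2y = -5: every term on the left is divisible by 2, so the LHS ≡ 0 (mod 2), but the RHS -5 is not — no integer solution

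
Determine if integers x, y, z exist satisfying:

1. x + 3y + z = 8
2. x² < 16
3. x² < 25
Yes

Take x = 0, y = 0, z = 8. Substituting into each constraint:
  (1) 0 + 3(0) + 8 = 8 ✓
  (2) x² = (0)² = 0, and 0 < 16 ✓
  (3) x² = (0)² = 0, and 0 < 25 ✓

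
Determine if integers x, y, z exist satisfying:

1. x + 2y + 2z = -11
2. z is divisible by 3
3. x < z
Yes

Take x = -1, y = -5, z = 0. Substituting into each constraint:
  (1) (-1) + 2(-5) + 2(0) = -11 ✓
  (2) 0 = 3 × 0, remainder 0 ✓
  (3) -1 < 0 ✓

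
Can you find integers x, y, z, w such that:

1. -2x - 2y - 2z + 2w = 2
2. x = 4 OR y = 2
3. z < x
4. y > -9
Yes

Take x = 4, y = 0, z = 3, w = 8. Substituting into each constraint:
  (1) -2(4) - 2(0) - 2(3) + 2(8) = 2 ✓
  (2) x = 4, target 4 ✓ (first branch holds)
  (3) 3 < 4 ✓
  (4) 0 > -9 ✓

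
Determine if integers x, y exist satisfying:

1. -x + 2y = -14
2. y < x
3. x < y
No

A contradictory subset is {y < x, x < y}. No integer assignment can satisfy these jointly:

  - y < x: bounds one variable relative to another variable
  - x < y: bounds one variable relative to another variable

Direct contradiction: x > y and y > x cannot both hold.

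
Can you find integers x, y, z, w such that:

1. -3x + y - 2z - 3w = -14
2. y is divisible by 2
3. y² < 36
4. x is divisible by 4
Yes

Take x = 0, y = 0, z = 7, w = 0. Substituting into each constraint:
  (1) -3(0) + 0 - 2(7) - 3(0) = -14 ✓
  (2) 0 = 2 × 0, remainder 0 ✓
  (3) y² = (0)² = 0, and 0 < 36 ✓
  (4) 0 = 4 × 0, remainder 0 ✓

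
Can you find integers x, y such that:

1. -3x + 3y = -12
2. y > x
No

The full constraint system is jointly infeasible over the integers. Each constraint and what it forces:

  - -3x + 3y = -12: is a linear equation tying the variables together
  - y > x: bounds one variable relative to another variable

From the equation, x − y = 4, i.e. y − x = -4; but y > x requires y − x ≥ 1. Contradiction.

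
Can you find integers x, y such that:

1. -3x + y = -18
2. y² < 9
Yes

Take x = 6, y = 0. Substituting into each constraint:
  (1) -3(6) + 0 = -18 ✓
  (2) y² = (0)² = 0, and 0 < 9 ✓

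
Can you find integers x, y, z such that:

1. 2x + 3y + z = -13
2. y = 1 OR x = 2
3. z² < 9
Yes

Take x = 2, y = -6, z = 1. Substituting into each constraint:
  (1) 2(2) + 3(-6) + 1 = -13 ✓
  (2) x = 2, target 2 ✓ (second branch holds)
  (3) z² = (1)² = 1, and 1 < 9 ✓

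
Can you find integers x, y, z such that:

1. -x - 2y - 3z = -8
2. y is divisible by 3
Yes

Take x = 8, y = 0, z = 0. Substituting into each constraint:
  (1) (-8) - 2(0) - 3(0) = -8 ✓
  (2) 0 = 3 × 0, remainder 0 ✓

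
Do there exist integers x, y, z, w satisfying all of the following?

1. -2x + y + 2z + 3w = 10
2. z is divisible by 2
Yes

Take x = 1, y = 0, z = 0, w = 4. Substituting into each constraint:
  (1) -2(1) + 0 + 2(0) + 3(4) = 10 ✓
  (2) 0 = 2 × 0, remainder 0 ✓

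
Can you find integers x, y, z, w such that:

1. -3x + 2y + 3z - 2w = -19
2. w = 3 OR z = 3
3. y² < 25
Yes

Take x = 8, y = 2, z = 3, w = 4. Substituting into each constraint:
  (1) -3(8) + 2(2) + 3(3) - 2(4) = -19 ✓
  (2) z = 3, target 3 ✓ (second branch holds)
  (3) y² = (2)² = 4, and 4 < 25 ✓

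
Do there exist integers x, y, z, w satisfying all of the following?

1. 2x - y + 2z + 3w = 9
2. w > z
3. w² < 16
Yes

Take x = 3, y = 0, z = 0, w = 1. Substituting into each constraint:
  (1) 2(3) + 0 + 2(0) + 3(1) = 9 ✓
  (2) 1 > 0 ✓
  (3) w² = (1)² = 1, and 1 < 16 ✓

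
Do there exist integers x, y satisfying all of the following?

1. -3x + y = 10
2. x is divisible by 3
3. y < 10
Yes

Take x = -3, y = 1. Substituting into each constraint:
  (1) -3(-3) + 1 = 10 ✓
  (2) -3 = 3 × -1, remainder 0 ✓
  (3) 1 < 10 ✓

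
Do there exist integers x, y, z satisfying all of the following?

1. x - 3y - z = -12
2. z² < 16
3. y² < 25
Yes

Take x = -12, y = 0, z = 0. Substituting into each constraint:
  (1) (-12) - 3(0) + 0 = -12 ✓
  (2) z² = (0)² = 0, and 0 < 16 ✓
  (3) y² = (0)² = 0, and 0 < 25 ✓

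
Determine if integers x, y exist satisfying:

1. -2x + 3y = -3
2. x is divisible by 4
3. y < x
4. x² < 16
Yes

Take x = 0, y = -1. Substituting into each constraint:
  (1) -2(0) + 3(-1) = -3 ✓
  (2) 0 = 4 × 0, remainder 0 ✓
  (3) -1 < 0 ✓
  (4) x² = (0)² = 0, and 0 < 16 ✓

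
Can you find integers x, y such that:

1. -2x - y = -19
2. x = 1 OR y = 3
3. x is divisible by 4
Yes

Take x = 8, y = 3. Substituting into each constraint:
  (1) -2(8) + (-3) = -19 ✓
  (2) y = 3, target 3 ✓ (second branch holds)
  (3) 8 = 4 × 2, remainder 0 ✓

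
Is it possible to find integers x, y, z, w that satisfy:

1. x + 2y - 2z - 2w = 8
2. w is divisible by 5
Yes

Take x = 8, y = 0, z = 0, w = 0. Substituting into each constraint:
  (1) 8 + 2(0) - 2(0) - 2(0) = 8 ✓
  (2) 0 = 5 × 0, remainder 0 ✓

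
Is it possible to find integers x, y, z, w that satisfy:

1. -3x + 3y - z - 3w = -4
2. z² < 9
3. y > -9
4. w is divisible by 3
Yes

Take x = 0, y = -1, z = 1, w = 0. Substituting into each constraint:
  (1) -3(0) + 3(-1) + (-1) - 3(0) = -4 ✓
  (2) z² = (1)² = 1, and 1 < 9 ✓
  (3) -1 > -9 ✓
  (4) 0 = 3 × 0, remainder 0 ✓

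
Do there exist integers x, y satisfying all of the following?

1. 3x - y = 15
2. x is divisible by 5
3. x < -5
Yes

Take x = -10, y = -45. Substituting into each constraint:
  (1) 3(-10) + 45 = 15 ✓
  (2) -10 = 5 × -2, remainder 0 ✓
  (3) -10 < -5 ✓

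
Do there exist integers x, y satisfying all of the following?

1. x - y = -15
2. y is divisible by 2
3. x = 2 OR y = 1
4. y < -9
No

A contradictory subset is {x - y = -15, x = 2 OR y = 1, y < -9}. No integer assignment can satisfy these jointly:

  - x - y = -15: is a linear equation tying the variables together
  - x = 2 OR y = 1: forces a choice: either x = 2 or y = 1
  - y < -9: bounds one variable relative to a constant

Split on the disjunction (x = 2 OR y = 1):
  • If x = 2: the equation forces y = 17, which contradicts the bound y ≤ -10.
  • If y = 1: this contradicts the bound y ≤ -10.
Both branches are infeasible, so the system has no integer solution.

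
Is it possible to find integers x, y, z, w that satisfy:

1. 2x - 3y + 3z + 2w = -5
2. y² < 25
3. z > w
Yes

Take x = -4, y = 0, z = 1, w = 0. Substituting into each constraint:
  (1) 2(-4) - 3(0) + 3(1) + 2(0) = -5 ✓
  (2) y² = (0)² = 0, and 0 < 25 ✓
  (3) 1 > 0 ✓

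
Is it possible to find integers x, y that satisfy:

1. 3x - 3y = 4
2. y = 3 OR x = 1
No

Even the single constraint (3x - 3y = 4) is infeasible over the integers.

  - 3x - 3y = 4: every term on the left is divisible by 3, so the LHS ≡ 0 (mod 3), but the RHS 4 is not — no integer solution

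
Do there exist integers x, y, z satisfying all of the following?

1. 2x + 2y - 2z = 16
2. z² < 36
Yes

Take x = 0, y = 8, z = 0. Substituting into each constraint:
  (1) 2(0) + 2(8) - 2(0) = 16 ✓
  (2) z² = (0)² = 0, and 0 < 36 ✓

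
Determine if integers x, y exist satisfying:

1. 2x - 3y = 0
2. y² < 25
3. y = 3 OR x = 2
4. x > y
No

A contradictory subset is {2x - 3y = 0, y = 3 OR x = 2, x > y}. No integer assignment can satisfy these jointly:

  - 2x - 3y = 0: is a linear equation tying the variables together
  - y = 3 OR x = 2: forces a choice: either y = 3 or x = 2
  - x > y: bounds one variable relative to another variable

Split on the disjunction (y = 3 OR x = 2):
  • If y = 3: with y = 3, every remaining term of the linear equation is divisible by 2, so the left side is ≡ 0 (mod 2); but the right side 9 ≡ 1 (mod 2). No integers can satisfy it.
  • If x = 2: with x = 2, every remaining term of the linear equation is divisible by 3, so the left side is ≡ 0 (mod 3); but the right side -4 ≡ 2 (mod 3). No integers can satisfy it.
Both branches are infeasible, so the system has no integer solution.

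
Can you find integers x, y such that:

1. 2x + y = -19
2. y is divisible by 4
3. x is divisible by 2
No

A contradictory subset is {2x + y = -19, y is divisible by 4}. No integer assignment can satisfy these jointly:

  - 2x + y = -19: is a linear equation tying the variables together
  - y is divisible by 4: restricts y to multiples of 4

Modular obstruction: writing y = 4y', every remaining term of the linear equation is divisible by 2, so the left side is ≡ 0 (mod 2); but the right side -19 ≡ 1 (mod 2). No integers can satisfy it.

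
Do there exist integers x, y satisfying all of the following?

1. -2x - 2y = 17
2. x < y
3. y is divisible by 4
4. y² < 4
No

Even the single constraint (-2x - 2y = 17) is infeasible over the integers.

  - -2x - 2y = 17: every term on the left is divisible by 2, so the LHS ≡ 0 (mod 2), but the RHS 17 is not — no integer solution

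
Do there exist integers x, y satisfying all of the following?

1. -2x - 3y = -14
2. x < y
Yes

Take x = 1, y = 4. Substituting into each constraint:
  (1) -2(1) - 3(4) = -14 ✓
  (2) 1 < 4 ✓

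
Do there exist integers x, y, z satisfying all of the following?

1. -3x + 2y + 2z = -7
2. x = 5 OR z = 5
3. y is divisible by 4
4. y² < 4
Yes

Take x = 5, y = 0, z = 4. Substituting into each constraint:
  (1) -3(5) + 2(0) + 2(4) = -7 ✓
  (2) x = 5, target 5 ✓ (first branch holds)
  (3) 0 = 4 × 0, remainder 0 ✓
  (4) y² = (0)² = 0, and 0 < 4 ✓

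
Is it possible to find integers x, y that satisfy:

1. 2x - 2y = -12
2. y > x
Yes

Take x = -6, y = 0. Substituting into each constraint:
  (1) 2(-6) - 2(0) = -12 ✓
  (2) 0 > -6 ✓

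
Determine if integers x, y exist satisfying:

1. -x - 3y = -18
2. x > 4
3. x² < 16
No

A contradictory subset is {x > 4, x² < 16}. No integer assignment can satisfy these jointly:

  - x > 4: bounds one variable relative to a constant
  - x² < 16: restricts x to |x| ≤ 3

Direct contradiction: the bounds on x require x ≥ 5 and x ≤ 3 simultaneously, which is empty.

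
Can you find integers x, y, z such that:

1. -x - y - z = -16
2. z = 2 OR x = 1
Yes

Take x = 0, y = 14, z = 2. Substituting into each constraint:
  (1) 0 + (-14) + (-2) = -16 ✓
  (2) z = 2, target 2 ✓ (first branch holds)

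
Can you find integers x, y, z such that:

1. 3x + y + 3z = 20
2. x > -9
Yes

Take x = 0, y = 2, z = 6. Substituting into each constraint:
  (1) 3(0) + 2 + 3(6) = 20 ✓
  (2) 0 > -9 ✓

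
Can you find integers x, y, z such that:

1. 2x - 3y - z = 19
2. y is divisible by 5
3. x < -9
Yes

Take x = -10, y = 0, z = -39. Substituting into each constraint:
  (1) 2(-10) - 3(0) + 39 = 19 ✓
  (2) 0 = 5 × 0, remainder 0 ✓
  (3) -10 < -9 ✓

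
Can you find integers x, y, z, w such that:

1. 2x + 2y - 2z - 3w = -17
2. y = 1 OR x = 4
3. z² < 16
Yes

Take x = 6, y = 1, z = 2, w = 9. Substituting into each constraint:
  (1) 2(6) + 2(1) - 2(2) - 3(9) = -17 ✓
  (2) y = 1, target 1 ✓ (first branch holds)
  (3) z² = (2)² = 4, and 4 < 16 ✓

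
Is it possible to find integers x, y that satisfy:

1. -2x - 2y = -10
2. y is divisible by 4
Yes

Take x = 5, y = 0. Substituting into each constraint:
  (1) -2(5) - 2(0) = -10 ✓
  (2) 0 = 4 × 0, remainder 0 ✓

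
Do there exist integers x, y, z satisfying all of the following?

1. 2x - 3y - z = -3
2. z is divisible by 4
Yes

Take x = 0, y = 1, z = 0. Substituting into each constraint:
  (1) 2(0) - 3(1) + 0 = -3 ✓
  (2) 0 = 4 × 0, remainder 0 ✓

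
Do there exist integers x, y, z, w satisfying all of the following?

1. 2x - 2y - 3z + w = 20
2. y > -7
Yes

Take x = 0, y = 2, z = -8, w = 0. Substituting into each constraint:
  (1) 2(0) - 2(2) - 3(-8) + 0 = 20 ✓
  (2) 2 > -7 ✓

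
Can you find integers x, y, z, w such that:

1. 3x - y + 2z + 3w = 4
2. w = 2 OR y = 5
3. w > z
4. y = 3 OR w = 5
Yes

Take x = -4, y = 5, z = 3, w = 5. Substituting into each constraint:
  (1) 3(-4) + (-5) + 2(3) + 3(5) = 4 ✓
  (2) y = 5, target 5 ✓ (second branch holds)
  (3) 5 > 3 ✓
  (4) w = 5, target 5 ✓ (second branch holds)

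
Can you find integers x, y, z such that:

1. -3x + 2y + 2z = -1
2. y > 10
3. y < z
Yes

Take x = 17, y = 12, z = 13. Substituting into each constraint:
  (1) -3(17) + 2(12) + 2(13) = -1 ✓
  (2) 12 > 10 ✓
  (3) 12 < 13 ✓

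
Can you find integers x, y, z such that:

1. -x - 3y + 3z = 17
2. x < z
Yes

Take x = 1, y = -4, z = 2. Substituting into each constraint:
  (1) (-1) - 3(-4) + 3(2) = 17 ✓
  (2) 1 < 2 ✓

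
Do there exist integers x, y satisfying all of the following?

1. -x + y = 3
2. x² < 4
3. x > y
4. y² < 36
No

A contradictory subset is {-x + y = 3, x > y}. No integer assignment can satisfy these jointly:

  - -x + y = 3: is a linear equation tying the variables together
  - x > y: bounds one variable relative to another variable

From the equation, x − y = -3, i.e. x − y = -3; but x > y requires x − y ≥ 1. Contradiction.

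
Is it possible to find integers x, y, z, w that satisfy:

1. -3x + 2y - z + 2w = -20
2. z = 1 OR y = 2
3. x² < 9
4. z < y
Yes

Take x = 0, y = 2, z = 0, w = -12. Substituting into each constraint:
  (1) -3(0) + 2(2) + 0 + 2(-12) = -20 ✓
  (2) y = 2, target 2 ✓ (second branch holds)
  (3) x² = (0)² = 0, and 0 < 9 ✓
  (4) 0 < 2 ✓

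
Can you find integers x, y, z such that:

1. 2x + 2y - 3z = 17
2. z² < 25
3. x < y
Yes

Take x = 3, y = 4, z = -1. Substituting into each constraint:
  (1) 2(3) + 2(4) - 3(-1) = 17 ✓
  (2) z² = (-1)² = 1, and 1 < 25 ✓
  (3) 3 < 4 ✓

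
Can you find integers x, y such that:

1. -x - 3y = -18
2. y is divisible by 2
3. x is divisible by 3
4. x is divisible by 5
Yes

Take x = 0, y = 6. Substituting into each constraint:
  (1) 0 - 3(6) = -18 ✓
  (2) 6 = 2 × 3, remainder 0 ✓
  (3) 0 = 3 × 0, remainder 0 ✓
  (4) 0 = 5 × 0, remainder 0 ✓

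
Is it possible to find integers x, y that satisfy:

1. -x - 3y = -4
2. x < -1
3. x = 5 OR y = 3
Yes

Take x = -5, y = 3. Substituting into each constraint:
  (1) 5 - 3(3) = -4 ✓
  (2) -5 < -1 ✓
  (3) y = 3, target 3 ✓ (second branch holds)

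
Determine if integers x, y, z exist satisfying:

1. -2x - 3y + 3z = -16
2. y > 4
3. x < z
Yes

Take x = -1, y = 6, z = 0. Substituting into each constraint:
  (1) -2(-1) - 3(6) + 3(0) = -16 ✓
  (2) 6 > 4 ✓
  (3) -1 < 0 ✓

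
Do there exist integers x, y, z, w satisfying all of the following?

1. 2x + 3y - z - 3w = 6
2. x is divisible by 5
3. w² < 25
Yes

Take x = 0, y = 0, z = -6, w = 0. Substituting into each constraint:
  (1) 2(0) + 3(0) + 6 - 3(0) = 6 ✓
  (2) 0 = 5 × 0, remainder 0 ✓
  (3) w² = (0)² = 0, and 0 < 25 ✓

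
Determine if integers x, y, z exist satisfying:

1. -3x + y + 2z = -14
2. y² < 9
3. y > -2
Yes

Take x = 0, y = 0, z = -7. Substituting into each constraint:
  (1) -3(0) + 0 + 2(-7) = -14 ✓
  (2) y² = (0)² = 0, and 0 < 9 ✓
  (3) 0 > -2 ✓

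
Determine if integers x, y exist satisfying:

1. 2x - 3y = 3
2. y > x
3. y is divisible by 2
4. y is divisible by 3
No

A contradictory subset is {2x - 3y = 3, y is divisible by 2}. No integer assignment can satisfy these jointly:

  - 2x - 3y = 3: is a linear equation tying the variables together
  - y is divisible by 2: restricts y to multiples of 2

Modular obstruction: writing y = 2y', every remaining term of the linear equation is divisible by 2, so the left side is ≡ 0 (mod 2); but the right side 3 ≡ 1 (mod 2). No integers can satisfy it.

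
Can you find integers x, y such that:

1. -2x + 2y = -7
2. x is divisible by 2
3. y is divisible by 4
No

Even the single constraint (-2x + 2y = -7) is infeasible over the integers.

  - -2x + 2y = -7: every term on the left is divisible by 2, so the LHS ≡ 0 (mod 2), but the RHS -7 is not — no integer solution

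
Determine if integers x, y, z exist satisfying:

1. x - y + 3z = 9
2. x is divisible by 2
Yes

Take x = 0, y = -9, z = 0. Substituting into each constraint:
  (1) 0 + 9 + 3(0) = 9 ✓
  (2) 0 = 2 × 0, remainder 0 ✓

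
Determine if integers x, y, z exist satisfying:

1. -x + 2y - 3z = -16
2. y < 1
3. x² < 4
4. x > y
Yes

Take x = 1, y = 0, z = 5. Substituting into each constraint:
  (1) (-1) + 2(0) - 3(5) = -16 ✓
  (2) 0 < 1 ✓
  (3) x² = (1)² = 1, and 1 < 4 ✓
  (4) 1 > 0 ✓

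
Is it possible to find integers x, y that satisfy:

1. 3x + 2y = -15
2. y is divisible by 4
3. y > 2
Yes

Take x = -13, y = 12. Substituting into each constraint:
  (1) 3(-13) + 2(12) = -15 ✓
  (2) 12 = 4 × 3, remainder 0 ✓
  (3) 12 > 2 ✓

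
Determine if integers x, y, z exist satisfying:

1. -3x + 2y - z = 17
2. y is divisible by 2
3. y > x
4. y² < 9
Yes

Take x = -1, y = 0, z = -14. Substituting into each constraint:
  (1) -3(-1) + 2(0) + 14 = 17 ✓
  (2) 0 = 2 × 0, remainder 0 ✓
  (3) 0 > -1 ✓
  (4) y² = (0)² = 0, and 0 < 9 ✓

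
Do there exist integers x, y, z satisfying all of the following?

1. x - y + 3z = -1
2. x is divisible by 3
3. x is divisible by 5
Yes

Take x = 0, y = 1, z = 0. Substituting into each constraint:
  (1) 0 + (-1) + 3(0) = -1 ✓
  (2) 0 = 3 × 0, remainder 0 ✓
  (3) 0 = 5 × 0, remainder 0 ✓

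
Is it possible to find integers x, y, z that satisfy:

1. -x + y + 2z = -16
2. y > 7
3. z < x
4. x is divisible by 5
Yes

Take x = 0, y = 8, z = -12. Substituting into each constraint:
  (1) 0 + 8 + 2(-12) = -16 ✓
  (2) 8 > 7 ✓
  (3) -12 < 0 ✓
  (4) 0 = 5 × 0, remainder 0 ✓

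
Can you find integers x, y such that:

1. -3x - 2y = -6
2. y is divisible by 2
Yes

Take x = 2, y = 0. Substituting into each constraint:
  (1) -3(2) - 2(0) = -6 ✓
  (2) 0 = 2 × 0, remainder 0 ✓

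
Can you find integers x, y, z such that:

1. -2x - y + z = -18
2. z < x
Yes

Take x = 1, y = 16, z = 0. Substituting into each constraint:
  (1) -2(1) + (-16) + 0 = -18 ✓
  (2) 0 < 1 ✓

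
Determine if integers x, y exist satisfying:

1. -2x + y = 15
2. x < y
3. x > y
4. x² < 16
No

A contradictory subset is {x < y, x > y}. No integer assignment can satisfy these jointly:

  - x < y: bounds one variable relative to another variable
  - x > y: bounds one variable relative to another variable

Direct contradiction: y > x and x > y cannot both hold.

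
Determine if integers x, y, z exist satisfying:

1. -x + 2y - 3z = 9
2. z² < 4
Yes

Take x = -9, y = 0, z = 0. Substituting into each constraint:
  (1) 9 + 2(0) - 3(0) = 9 ✓
  (2) z² = (0)² = 0, and 0 < 4 ✓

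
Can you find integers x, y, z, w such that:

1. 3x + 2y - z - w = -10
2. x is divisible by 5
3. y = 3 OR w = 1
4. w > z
Yes

Take x = 0, y = -5, z = -1, w = 1. Substituting into each constraint:
  (1) 3(0) + 2(-5) + 1 + (-1) = -10 ✓
  (2) 0 = 5 × 0, remainder 0 ✓
  (3) w = 1, target 1 ✓ (second branch holds)
  (4) 1 > -1 ✓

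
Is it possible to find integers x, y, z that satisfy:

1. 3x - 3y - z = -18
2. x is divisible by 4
Yes

Take x = 0, y = 6, z = 0. Substituting into each constraint:
  (1) 3(0) - 3(6) + 0 = -18 ✓
  (2) 0 = 4 × 0, remainder 0 ✓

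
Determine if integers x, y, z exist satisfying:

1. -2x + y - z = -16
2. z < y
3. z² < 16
Yes

Take x = 9, y = 0, z = -2. Substituting into each constraint:
  (1) -2(9) + 0 + 2 = -16 ✓
  (2) -2 < 0 ✓
  (3) z² = (-2)² = 4, and 4 < 16 ✓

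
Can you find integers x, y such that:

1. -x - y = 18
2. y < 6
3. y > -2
Yes

Take x = -17, y = -1. Substituting into each constraint:
  (1) 17 + 1 = 18 ✓
  (2) -1 < 6 ✓
  (3) -1 > -2 ✓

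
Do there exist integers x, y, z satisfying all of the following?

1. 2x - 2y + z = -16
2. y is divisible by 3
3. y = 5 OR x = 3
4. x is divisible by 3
Yes

Take x = 3, y = 0, z = -22. Substituting into each constraint:
  (1) 2(3) - 2(0) + (-22) = -16 ✓
  (2) 0 = 3 × 0, remainder 0 ✓
  (3) x = 3, target 3 ✓ (second branch holds)
  (4) 3 = 3 × 1, remainder 0 ✓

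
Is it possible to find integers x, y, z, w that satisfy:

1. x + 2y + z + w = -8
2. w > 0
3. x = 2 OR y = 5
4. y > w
Yes

Take x = 2, y = 2, z = -15, w = 1. Substituting into each constraint:
  (1) 2 + 2(2) + (-15) + 1 = -8 ✓
  (2) 1 > 0 ✓
  (3) x = 2, target 2 ✓ (first branch holds)
  (4) 2 > 1 ✓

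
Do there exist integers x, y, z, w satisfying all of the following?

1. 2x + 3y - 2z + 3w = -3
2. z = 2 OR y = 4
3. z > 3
Yes

Take x = 0, y = 4, z = 6, w = -1. Substituting into each constraint:
  (1) 2(0) + 3(4) - 2(6) + 3(-1) = -3 ✓
  (2) y = 4, target 4 ✓ (second branch holds)
  (3) 6 > 3 ✓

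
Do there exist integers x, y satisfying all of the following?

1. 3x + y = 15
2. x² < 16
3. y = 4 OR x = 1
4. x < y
Yes

Take x = 1, y = 12. Substituting into each constraint:
  (1) 3(1) + 12 = 15 ✓
  (2) x² = (1)² = 1, and 1 < 16 ✓
  (3) x = 1, target 1 ✓ (second branch holds)
  (4) 1 < 12 ✓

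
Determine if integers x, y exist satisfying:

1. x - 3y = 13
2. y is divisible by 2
Yes

Take x = 13, y = 0. Substituting into each constraint:
  (1) 13 - 3(0) = 13 ✓
  (2) 0 = 2 × 0, remainder 0 ✓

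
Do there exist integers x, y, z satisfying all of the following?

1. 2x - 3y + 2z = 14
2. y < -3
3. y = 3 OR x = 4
Yes

Take x = 4, y = -4, z = -3. Substituting into each constraint:
  (1) 2(4) - 3(-4) + 2(-3) = 14 ✓
  (2) -4 < -3 ✓
  (3) x = 4, target 4 ✓ (second branch holds)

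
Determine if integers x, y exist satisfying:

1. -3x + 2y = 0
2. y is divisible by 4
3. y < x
Yes

Take x = -8, y = -12. Substituting into each constraint:
  (1) -3(-8) + 2(-12) = 0 ✓
  (2) -12 = 4 × -3, remainder 0 ✓
  (3) -12 < -8 ✓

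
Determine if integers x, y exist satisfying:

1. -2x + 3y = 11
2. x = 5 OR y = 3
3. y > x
Yes

Take x = -1, y = 3. Substituting into each constraint:
  (1) -2(-1) + 3(3) = 11 ✓
  (2) y = 3, target 3 ✓ (second branch holds)
  (3) 3 > -1 ✓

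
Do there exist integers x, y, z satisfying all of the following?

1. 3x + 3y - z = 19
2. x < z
Yes

Take x = 1, y = 6, z = 2. Substituting into each constraint:
  (1) 3(1) + 3(6) + (-2) = 19 ✓
  (2) 1 < 2 ✓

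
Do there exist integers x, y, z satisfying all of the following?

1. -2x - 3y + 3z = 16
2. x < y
Yes

Take x = 1, y = 2, z = 8. Substituting into each constraint:
  (1) -2(1) - 3(2) + 3(8) = 16 ✓
  (2) 1 < 2 ✓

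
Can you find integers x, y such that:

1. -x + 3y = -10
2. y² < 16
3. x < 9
Yes

Take x = 1, y = -3. Substituting into each constraint:
  (1) (-1) + 3(-3) = -10 ✓
  (2) y² = (-3)² = 9, and 9 < 16 ✓
  (3) 1 < 9 ✓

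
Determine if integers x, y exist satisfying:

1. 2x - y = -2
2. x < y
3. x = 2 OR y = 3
Yes

Take x = 2, y = 6. Substituting into each constraint:
  (1) 2(2) + (-6) = -2 ✓
  (2) 2 < 6 ✓
  (3) x = 2, target 2 ✓ (first branch holds)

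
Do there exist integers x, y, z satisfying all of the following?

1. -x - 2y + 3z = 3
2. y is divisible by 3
Yes

Take x = 0, y = 0, z = 1. Substituting into each constraint:
  (1) 0 - 2(0) + 3(1) = 3 ✓
  (2) 0 = 3 × 0, remainder 0 ✓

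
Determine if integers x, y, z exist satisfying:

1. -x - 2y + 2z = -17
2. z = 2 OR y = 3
Yes

Take x = 17, y = 3, z = 3. Substituting into each constraint:
  (1) (-17) - 2(3) + 2(3) = -17 ✓
  (2) y = 3, target 3 ✓ (second branch holds)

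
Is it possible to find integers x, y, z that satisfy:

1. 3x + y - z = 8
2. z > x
Yes

Take x = -1, y = 11, z = 0. Substituting into each constraint:
  (1) 3(-1) + 11 + 0 = 8 ✓
  (2) 0 > -1 ✓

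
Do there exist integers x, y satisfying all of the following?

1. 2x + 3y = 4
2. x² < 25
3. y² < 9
Yes

Take x = 2, y = 0. Substituting into each constraint:
  (1) 2(2) + 3(0) = 4 ✓
  (2) x² = (2)² = 4, and 4 < 25 ✓
  (3) y² = (0)² = 0, and 0 < 9 ✓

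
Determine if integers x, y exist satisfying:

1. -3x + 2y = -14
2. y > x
Yes

Take x = 16, y = 17. Substituting into each constraint:
  (1) -3(16) + 2(17) = -14 ✓
  (2) 17 > 16 ✓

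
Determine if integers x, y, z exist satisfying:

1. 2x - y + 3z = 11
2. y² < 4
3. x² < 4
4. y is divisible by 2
Yes

Take x = 1, y = 0, z = 3. Substituting into each constraint:
  (1) 2(1) + 0 + 3(3) = 11 ✓
  (2) y² = (0)² = 0, and 0 < 4 ✓
  (3) x² = (1)² = 1, and 1 < 4 ✓
  (4) 0 = 2 × 0, remainder 0 ✓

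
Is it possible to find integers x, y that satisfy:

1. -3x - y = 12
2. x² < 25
Yes

Take x = 0, y = -12. Substituting into each constraint:
  (1) -3(0) + 12 = 12 ✓
  (2) x² = (0)² = 0, and 0 < 25 ✓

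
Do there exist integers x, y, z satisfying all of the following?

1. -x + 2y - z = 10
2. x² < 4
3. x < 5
Yes

Take x = 0, y = 0, z = -10. Substituting into each constraint:
  (1) 0 + 2(0) + 10 = 10 ✓
  (2) x² = (0)² = 0, and 0 < 4 ✓
  (3) 0 < 5 ✓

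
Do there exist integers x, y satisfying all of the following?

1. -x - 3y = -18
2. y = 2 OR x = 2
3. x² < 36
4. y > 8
No

A contradictory subset is {-x - 3y = -18, y = 2 OR x = 2, y > 8}. No integer assignment can satisfy these jointly:

  - -x - 3y = -18: is a linear equation tying the variables together
  - y = 2 OR x = 2: forces a choice: either y = 2 or x = 2
  - y > 8: bounds one variable relative to a constant

Split on the disjunction (y = 2 OR x = 2):
  • If y = 2: this contradicts the bound y ≥ 9.
  • If x = 2: with x = 2, every remaining term of the linear equation is divisible by 3, so the left side is ≡ 0 (mod 3); but the right side -16 ≡ 2 (mod 3). No integers can satisfy it.
Both branches are infeasible, so the system has no integer solution.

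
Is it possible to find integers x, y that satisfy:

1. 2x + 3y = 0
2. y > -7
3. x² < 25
Yes

Take x = 0, y = 0. Substituting into each constraint:
  (1) 2(0) + 3(0) = 0 ✓
  (2) 0 > -7 ✓
  (3) x² = (0)² = 0, and 0 < 25 ✓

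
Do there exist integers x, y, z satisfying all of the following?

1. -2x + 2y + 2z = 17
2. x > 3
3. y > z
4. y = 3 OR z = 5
No

Even the single constraint (-2x + 2y + 2z = 17) is infeasible over the integers.

  - -2x + 2y + 2z = 17: every term on the left is divisible by 2, so the LHS ≡ 0 (mod 2), but the RHS 17 is not — no integer solution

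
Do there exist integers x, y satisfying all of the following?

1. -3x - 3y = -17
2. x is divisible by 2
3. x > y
No

Even the single constraint (-3x - 3y = -17) is infeasible over the integers.

  - -3x - 3y = -17: every term on the left is divisible by 3, so the LHS ≡ 0 (mod 3), but the RHS -17 is not — no integer solution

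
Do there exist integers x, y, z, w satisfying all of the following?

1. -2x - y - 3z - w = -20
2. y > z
Yes

Take x = 0, y = 1, z = 0, w = 19. Substituting into each constraint:
  (1) -2(0) + (-1) - 3(0) + (-19) = -20 ✓
  (2) 1 > 0 ✓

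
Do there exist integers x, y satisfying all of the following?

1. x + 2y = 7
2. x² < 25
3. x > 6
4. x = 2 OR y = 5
No

A contradictory subset is {x + 2y = 7, x > 6, x = 2 OR y = 5}. No integer assignment can satisfy these jointly:

  - x + 2y = 7: is a linear equation tying the variables together
  - x > 6: bounds one variable relative to a constant
  - x = 2 OR y = 5: forces a choice: either x = 2 or y = 5

Split on the disjunction (x = 2 OR y = 5):
  • If x = 2: this contradicts the bound x ≥ 7.
  • If y = 5: the equation forces x = -3, which contradicts the bound x ≥ 7.
Both branches are infeasible, so the system has no integer solution.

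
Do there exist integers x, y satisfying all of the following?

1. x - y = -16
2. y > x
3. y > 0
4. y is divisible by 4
Yes

Take x = -12, y = 4. Substituting into each constraint:
  (1) (-12) + (-4) = -16 ✓
  (2) 4 > -12 ✓
  (3) 4 > 0 ✓
  (4) 4 = 4 × 1, remainder 0 ✓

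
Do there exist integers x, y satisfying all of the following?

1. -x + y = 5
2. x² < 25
Yes

Take x = 0, y = 5. Substituting into each constraint:
  (1) 0 + 5 = 5 ✓
  (2) x² = (0)² = 0, and 0 < 25 ✓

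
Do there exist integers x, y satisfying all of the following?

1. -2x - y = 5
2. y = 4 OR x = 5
Yes

Take x = 5, y = -15. Substituting into each constraint:
  (1) -2(5) + 15 = 5 ✓
  (2) x = 5, target 5 ✓ (second branch holds)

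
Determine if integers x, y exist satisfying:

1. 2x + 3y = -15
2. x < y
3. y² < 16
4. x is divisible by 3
Yes

Take x = -6, y = -1. Substituting into each constraint:
  (1) 2(-6) + 3(-1) = -15 ✓
  (2) -6 < -1 ✓
  (3) y² = (-1)² = 1, and 1 < 16 ✓
  (4) -6 = 3 × -2, remainder 0 ✓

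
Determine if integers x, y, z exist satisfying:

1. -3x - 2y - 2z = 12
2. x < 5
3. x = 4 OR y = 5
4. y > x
Yes

Take x = 4, y = 5, z = -17. Substituting into each constraint:
  (1) -3(4) - 2(5) - 2(-17) = 12 ✓
  (2) 4 < 5 ✓
  (3) x = 4, target 4 ✓ (first branch holds)
  (4) 5 > 4 ✓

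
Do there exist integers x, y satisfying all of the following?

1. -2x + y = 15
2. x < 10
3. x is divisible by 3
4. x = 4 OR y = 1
No

A contradictory subset is {-2x + y = 15, x is divisible by 3, x = 4 OR y = 1}. No integer assignment can satisfy these jointly:

  - -2x + y = 15: is a linear equation tying the variables together
  - x is divisible by 3: restricts x to multiples of 3
  - x = 4 OR y = 1: forces a choice: either x = 4 or y = 1

Split on the disjunction (x = 4 OR y = 1):
  • If x = 4: this contradicts the divisibility constraint — 4 is not a multiple of 3.
  • If y = 1: with y = 1, writing x = 3x', every remaining term of the linear equation is divisible by 6, so the left side is ≡ 0 (mod 6); but the right side 14 ≡ 2 (mod 6). No integers can satisfy it.
Both branches are infeasible, so the system has no integer solution.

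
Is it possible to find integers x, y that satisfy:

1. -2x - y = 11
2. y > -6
Yes

Take x = -6, y = 1. Substituting into each constraint:
  (1) -2(-6) + (-1) = 11 ✓
  (2) 1 > -6 ✓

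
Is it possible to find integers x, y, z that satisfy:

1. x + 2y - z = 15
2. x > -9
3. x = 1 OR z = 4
Yes

Take x = 1, y = 0, z = -14. Substituting into each constraint:
  (1) 1 + 2(0) + 14 = 15 ✓
  (2) 1 > -9 ✓
  (3) x = 1, target 1 ✓ (first branch holds)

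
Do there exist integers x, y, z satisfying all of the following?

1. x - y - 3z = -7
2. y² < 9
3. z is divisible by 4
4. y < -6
No

A contradictory subset is {y² < 9, y < -6}. No integer assignment can satisfy these jointly:

  - y² < 9: restricts y to |y| ≤ 2
  - y < -6: bounds one variable relative to a constant

Direct contradiction: the bounds on y require y ≥ -2 and y ≤ -7 simultaneously, which is empty.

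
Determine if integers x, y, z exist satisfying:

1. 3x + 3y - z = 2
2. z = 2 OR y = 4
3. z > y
Yes

Take x = -1, y = 4, z = 7. Substituting into each constraint:
  (1) 3(-1) + 3(4) + (-7) = 2 ✓
  (2) y = 4, target 4 ✓ (second branch holds)
  (3) 7 > 4 ✓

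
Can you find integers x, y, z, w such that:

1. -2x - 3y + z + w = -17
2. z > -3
Yes

Take x = 0, y = 0, z = -2, w = -15. Substituting into each constraint:
  (1) -2(0) - 3(0) + (-2) + (-15) = -17 ✓
  (2) -2 > -3 ✓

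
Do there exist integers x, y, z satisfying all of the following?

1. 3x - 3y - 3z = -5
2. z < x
No

Even the single constraint (3x - 3y - 3z = -5) is infeasible over the integers.

  - 3x - 3y - 3z = -5: every term on the left is divisible by 3, so the LHS ≡ 0 (mod 3), but the RHS -5 is not — no integer solution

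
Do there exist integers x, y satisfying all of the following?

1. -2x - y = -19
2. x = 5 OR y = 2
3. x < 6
Yes

Take x = 5, y = 9. Substituting into each constraint:
  (1) -2(5) + (-9) = -19 ✓
  (2) x = 5, target 5 ✓ (first branch holds)
  (3) 5 < 6 ✓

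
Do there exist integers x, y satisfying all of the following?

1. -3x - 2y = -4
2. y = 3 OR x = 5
No

The full constraint system is jointly infeasible over the integers. Each constraint and what it forces:

  - -3x - 2y = -4: is a linear equation tying the variables together
  - y = 3 OR x = 5: forces a choice: either y = 3 or x = 5

Split on the disjunction (y = 3 OR x = 5):
  • If y = 3: with y = 3, every remaining term of the linear equation is divisible by 3, so the left side is ≡ 0 (mod 3); but the right side 2 ≡ 2 (mod 3). No integers can satisfy it.
  • If x = 5: with x = 5, every remaining term of the linear equation is divisible by 2, so the left side is ≡ 0 (mod 2); but the right side 11 ≡ 1 (mod 2). No integers can satisfy it.
Both branches are infeasible, so the system has no integer solution.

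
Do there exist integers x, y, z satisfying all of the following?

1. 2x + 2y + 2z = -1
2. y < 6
No

Even the single constraint (2x + 2y + 2z = -1) is infeasible over the integers.

  - 2x + 2y + 2z = -1: every term on the left is divisible by 2, so the LHS ≡ 0 (mod 2), but the RHS -1 is not — no integer solution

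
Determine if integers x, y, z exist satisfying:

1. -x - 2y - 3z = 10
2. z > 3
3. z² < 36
Yes

Take x = -22, y = 0, z = 4. Substituting into each constraint:
  (1) 22 - 2(0) - 3(4) = 10 ✓
  (2) 4 > 3 ✓
  (3) z² = (4)² = 16, and 16 < 36 ✓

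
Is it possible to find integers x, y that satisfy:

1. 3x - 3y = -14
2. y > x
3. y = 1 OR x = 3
No

Even the single constraint (3x - 3y = -14) is infeasible over the integers.

  - 3x - 3y = -14: every term on the left is divisible by 3, so the LHS ≡ 0 (mod 3), but the RHS -14 is not — no integer solution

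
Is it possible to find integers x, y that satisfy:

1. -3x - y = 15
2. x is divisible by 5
Yes

Take x = 0, y = -15. Substituting into each constraint:
  (1) -3(0) + 15 = 15 ✓
  (2) 0 = 5 × 0, remainder 0 ✓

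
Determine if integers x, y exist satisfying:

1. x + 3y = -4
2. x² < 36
Yes

Take x = 2, y = -2. Substituting into each constraint:
  (1) 2 + 3(-2) = -4 ✓
  (2) x² = (2)² = 4, and 4 < 36 ✓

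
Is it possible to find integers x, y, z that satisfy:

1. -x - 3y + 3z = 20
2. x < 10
Yes

Take x = -20, y = 0, z = 0. Substituting into each constraint:
  (1) 20 - 3(0) + 3(0) = 20 ✓
  (2) -20 < 10 ✓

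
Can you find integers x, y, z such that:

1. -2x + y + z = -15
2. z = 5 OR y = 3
Yes

Take x = 9, y = 3, z = 0. Substituting into each constraint:
  (1) -2(9) + 3 + 0 = -15 ✓
  (2) y = 3, target 3 ✓ (second branch holds)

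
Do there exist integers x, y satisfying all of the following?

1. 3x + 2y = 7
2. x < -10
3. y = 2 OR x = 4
No

The full constraint system is jointly infeasible over the integers. Each constraint and what it forces:

  - 3x + 2y = 7: is a linear equation tying the variables together
  - x < -10: bounds one variable relative to a constant
  - y = 2 OR x = 4: forces a choice: either y = 2 or x = 4

Split on the disjunction (y = 2 OR x = 4):
  • If y = 2: the equation forces x = 1, which contradicts the bound x ≤ -11.
  • If x = 4: this contradicts the bound x ≤ -11.
Both branches are infeasible, so the system has no integer solution.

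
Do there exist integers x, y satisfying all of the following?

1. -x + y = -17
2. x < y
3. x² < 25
No

A contradictory subset is {-x + y = -17, x < y}. No integer assignment can satisfy these jointly:

  - -x + y = -17: is a linear equation tying the variables together
  - x < y: bounds one variable relative to another variable

From the equation, x − y = 17, i.e. y − x = -17; but y > x requires y − x ≥ 1. Contradiction.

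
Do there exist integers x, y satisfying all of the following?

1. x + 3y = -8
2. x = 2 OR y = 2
Yes

Take x = -14, y = 2. Substituting into each constraint:
  (1) (-14) + 3(2) = -8 ✓
  (2) y = 2, target 2 ✓ (second branch holds)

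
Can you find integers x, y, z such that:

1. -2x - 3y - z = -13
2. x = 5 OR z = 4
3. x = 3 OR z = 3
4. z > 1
Yes

Take x = 3, y = 1, z = 4. Substituting into each constraint:
  (1) -2(3) - 3(1) + (-4) = -13 ✓
  (2) z = 4, target 4 ✓ (second branch holds)
  (3) x = 3, target 3 ✓ (first branch holds)
  (4) 4 > 1 ✓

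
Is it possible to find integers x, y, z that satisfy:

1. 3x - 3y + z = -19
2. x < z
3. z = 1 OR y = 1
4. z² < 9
Yes

Take x = -6, y = 1, z = 2. Substituting into each constraint:
  (1) 3(-6) - 3(1) + 2 = -19 ✓
  (2) -6 < 2 ✓
  (3) y = 1, target 1 ✓ (second branch holds)
  (4) z² = (2)² = 4, and 4 < 9 ✓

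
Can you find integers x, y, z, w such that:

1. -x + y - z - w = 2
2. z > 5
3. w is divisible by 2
Yes

Take x = -8, y = 0, z = 6, w = 0. Substituting into each constraint:
  (1) 8 + 0 + (-6) + 0 = 2 ✓
  (2) 6 > 5 ✓
  (3) 0 = 2 × 0, remainder 0 ✓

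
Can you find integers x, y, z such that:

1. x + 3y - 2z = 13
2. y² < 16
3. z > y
Yes

Take x = 15, y = 0, z = 1. Substituting into each constraint:
  (1) 15 + 3(0) - 2(1) = 13 ✓
  (2) y² = (0)² = 0, and 0 < 16 ✓
  (3) 1 > 0 ✓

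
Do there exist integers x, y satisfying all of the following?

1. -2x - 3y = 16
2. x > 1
Yes

Take x = 4, y = -8. Substituting into each constraint:
  (1) -2(4) - 3(-8) = 16 ✓
  (2) 4 > 1 ✓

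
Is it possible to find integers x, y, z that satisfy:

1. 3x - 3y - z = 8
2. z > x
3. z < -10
Yes

Take x = -12, y = -11, z = -11. Substituting into each constraint:
  (1) 3(-12) - 3(-11) + 11 = 8 ✓
  (2) -11 > -12 ✓
  (3) -11 < -10 ✓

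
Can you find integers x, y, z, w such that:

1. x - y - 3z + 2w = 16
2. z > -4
Yes

Take x = 16, y = 0, z = 0, w = 0. Substituting into each constraint:
  (1) 16 + 0 - 3(0) + 2(0) = 16 ✓
  (2) 0 > -4 ✓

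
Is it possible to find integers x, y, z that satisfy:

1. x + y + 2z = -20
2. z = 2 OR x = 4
Yes

Take x = 4, y = 0, z = -12. Substituting into each constraint:
  (1) 4 + 0 + 2(-12) = -20 ✓
  (2) x = 4, target 4 ✓ (second branch holds)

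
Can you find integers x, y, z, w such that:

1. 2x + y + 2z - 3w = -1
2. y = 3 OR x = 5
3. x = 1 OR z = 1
Yes

Take x = 0, y = 3, z = 1, w = 2. Substituting into each constraint:
  (1) 2(0) + 3 + 2(1) - 3(2) = -1 ✓
  (2) y = 3, target 3 ✓ (first branch holds)
  (3) z = 1, target 1 ✓ (second branch holds)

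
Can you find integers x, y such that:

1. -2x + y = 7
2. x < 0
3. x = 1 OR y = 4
No

The full constraint system is jointly infeasible over the integers. Each constraint and what it forces:

  - -2x + y = 7: is a linear equation tying the variables together
  - x < 0: bounds one variable relative to a constant
  - x = 1 OR y = 4: forces a choice: either x = 1 or y = 4

Split on the disjunction (x = 1 OR y = 4):
  • If x = 1: this contradicts the bound x ≤ -1.
  • If y = 4: with y = 4, every remaining term of the linear equation is divisible by 2, so the left side is ≡ 0 (mod 2); but the right side 3 ≡ 1 (mod 2). No integers can satisfy it.
Both branches are infeasible, so the system has no integer solution.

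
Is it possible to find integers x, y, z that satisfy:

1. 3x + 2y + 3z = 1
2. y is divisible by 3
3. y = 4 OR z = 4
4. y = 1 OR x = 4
No

The full constraint system is jointly infeasible over the integers. Each constraint and what it forces:

  - 3x + 2y + 3z = 1: is a linear equation tying the variables together
  - y is divisible by 3: restricts y to multiples of 3
  - y = 4 OR z = 4: forces a choice: either y = 4 or z = 4
  - y = 1 OR x = 4: forces a choice: either y = 1 or x = 4

Modular obstruction: writing y = 3y', every remaining term of the linear equation is divisible by 3, so the left side is ≡ 0 (mod 3); but the right side 1 ≡ 1 (mod 3). No integers can satisfy it.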